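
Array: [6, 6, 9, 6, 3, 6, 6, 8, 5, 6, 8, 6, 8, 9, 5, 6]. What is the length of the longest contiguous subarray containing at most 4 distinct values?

[6] 1 distinct, len 1
[6, 6] 1 distinct, len 2
[6, 6, 9] 2 distinct, len 3
[6, 6, 9, 6] 2 distinct, len 4
[6, 6, 9, 6, 3] 3 distinct, len 5
[6, 6, 9, 6, 3, 6] 3 distinct, len 6
[6, 6, 9, 6, 3, 6, 6] 3 distinct, len 7
[6, 6, 9, 6, 3, 6, 6, 8] 4 distinct, len 8
[6, 3, 6, 6, 8, 5] 4 distinct, len 6
[6, 3, 6, 6, 8, 5, 6] 4 distinct, len 7
[6, 3, 6, 6, 8, 5, 6, 8] 4 distinct, len 8
[6, 3, 6, 6, 8, 5, 6, 8, 6] 4 distinct, len 9
[6, 3, 6, 6, 8, 5, 6, 8, 6, 8] 4 distinct, len 10
[6, 6, 8, 5, 6, 8, 6, 8, 9] 4 distinct, len 9
[6, 6, 8, 5, 6, 8, 6, 8, 9, 5] 4 distinct, len 10
[6, 6, 8, 5, 6, 8, 6, 8, 9, 5, 6] 4 distinct, len 11
Longest length with ≤4 distinct: 11.

11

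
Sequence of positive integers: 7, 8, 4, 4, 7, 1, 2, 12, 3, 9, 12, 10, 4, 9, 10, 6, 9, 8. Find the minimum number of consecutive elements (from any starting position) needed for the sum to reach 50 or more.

add 7: running sum 7 < 50
add 8: running sum 15 < 50
add 4: running sum 19 < 50
add 4: running sum 23 < 50
add 7: running sum 30 < 50
add 1: running sum 31 < 50
add 2: running sum 33 < 50
add 12: running sum 45 < 50
add 3: running sum 48 < 50
end 9: [8, 4, 4, 7, 1, 2, 12, 3, 9] sum 50, len 9
end 10: [4, 7, 1, 2, 12, 3, 9, 12] sum 50, len 8
end 11: [7, 1, 2, 12, 3, 9, 12, 10] sum 56, len 8
end 12: [12, 3, 9, 12, 10, 4] sum 50, len 6
end 13: [12, 3, 9, 12, 10, 4, 9] sum 59, len 7
end 14: [9, 12, 10, 4, 9, 10] sum 54, len 6
end 15: [12, 10, 4, 9, 10, 6] sum 51, len 6
end 16: [12, 10, 4, 9, 10, 6, 9] sum 60, len 7
end 17: [10, 4, 9, 10, 6, 9, 8] sum 56, len 7
Shortest qualifying length: 6.

6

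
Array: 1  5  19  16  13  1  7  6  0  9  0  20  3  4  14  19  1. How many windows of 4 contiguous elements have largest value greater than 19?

(1, 5, 19, 16) → max 19
(5, 19, 16, 13) → max 19
(19, 16, 13, 1) → max 19
(16, 13, 1, 7) → max 16
(13, 1, 7, 6) → max 13
(1, 7, 6, 0) → max 7
(7, 6, 0, 9) → max 9
(6, 0, 9, 0) → max 9
(0, 9, 0, 20) → max 20  > 19 ✓
(9, 0, 20, 3) → max 20  > 19 ✓
(0, 20, 3, 4) → max 20  > 19 ✓
(20, 3, 4, 14) → max 20  > 19 ✓
(3, 4, 14, 19) → max 19
(4, 14, 19, 1) → max 19
4 windows satisfy the condition.

4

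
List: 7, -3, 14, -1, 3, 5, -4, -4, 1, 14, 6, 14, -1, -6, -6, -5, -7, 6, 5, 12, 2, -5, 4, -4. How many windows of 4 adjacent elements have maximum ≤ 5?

6

(7, -3, 14, -1) → max 14
(-3, 14, -1, 3) → max 14
(14, -1, 3, 5) → max 14
(-1, 3, 5, -4) → max 5  ≤ 5 ✓
(3, 5, -4, -4) → max 5  ≤ 5 ✓
(5, -4, -4, 1) → max 5  ≤ 5 ✓
(-4, -4, 1, 14) → max 14
(-4, 1, 14, 6) → max 14
(1, 14, 6, 14) → max 14
(14, 6, 14, -1) → max 14
(6, 14, -1, -6) → max 14
(14, -1, -6, -6) → max 14
(-1, -6, -6, -5) → max -1  ≤ 5 ✓
(-6, -6, -5, -7) → max -5  ≤ 5 ✓
(-6, -5, -7, 6) → max 6
(-5, -7, 6, 5) → max 6
(-7, 6, 5, 12) → max 12
(6, 5, 12, 2) → max 12
(5, 12, 2, -5) → max 12
(12, 2, -5, 4) → max 12
(2, -5, 4, -4) → max 4  ≤ 5 ✓
6 windows satisfy the condition.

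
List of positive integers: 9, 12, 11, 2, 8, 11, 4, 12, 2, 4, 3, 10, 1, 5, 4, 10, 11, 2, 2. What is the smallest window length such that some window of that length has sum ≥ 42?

5

add 9: running sum 9 < 42
add 12: running sum 21 < 42
add 11: running sum 32 < 42
add 2: running sum 34 < 42
add 8: shortest ending here [9, 12, 11, 2, 8] sum 42, len 5
add 11: shortest ending here [12, 11, 2, 8, 11] sum 44, len 5
add 4: shortest ending here [12, 11, 2, 8, 11, 4] sum 48, len 6
add 12: shortest ending here [11, 2, 8, 11, 4, 12] sum 48, len 6
add 2: shortest ending here [11, 2, 8, 11, 4, 12, 2] sum 50, len 7
add 4: shortest ending here [2, 8, 11, 4, 12, 2, 4] sum 43, len 7
add 3: shortest ending here [8, 11, 4, 12, 2, 4, 3] sum 44, len 7
add 10: shortest ending here [11, 4, 12, 2, 4, 3, 10] sum 46, len 7
add 1: shortest ending here [11, 4, 12, 2, 4, 3, 10, 1] sum 47, len 8
add 5: shortest ending here [11, 4, 12, 2, 4, 3, 10, 1, 5] sum 52, len 9
add 4: shortest ending here [4, 12, 2, 4, 3, 10, 1, 5, 4] sum 45, len 9
add 10: shortest ending here [12, 2, 4, 3, 10, 1, 5, 4, 10] sum 51, len 9
add 11: shortest ending here [3, 10, 1, 5, 4, 10, 11] sum 44, len 7
add 2: shortest ending here [10, 1, 5, 4, 10, 11, 2] sum 43, len 7
add 2: shortest ending here [10, 1, 5, 4, 10, 11, 2, 2] sum 45, len 8
Shortest qualifying length: 5.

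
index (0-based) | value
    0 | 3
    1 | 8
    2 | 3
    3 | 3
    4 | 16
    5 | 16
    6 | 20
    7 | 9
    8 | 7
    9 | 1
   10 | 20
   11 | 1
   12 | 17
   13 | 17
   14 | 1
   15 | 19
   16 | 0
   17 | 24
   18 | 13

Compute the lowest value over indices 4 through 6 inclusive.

16

Elements at indices 4..6: 16, 16, 20
min(16, 16, 20) = 16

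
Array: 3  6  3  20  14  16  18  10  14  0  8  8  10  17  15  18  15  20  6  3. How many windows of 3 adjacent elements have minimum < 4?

(3, 6, 3) → min 3  < 4 ✓
(6, 3, 20) → min 3  < 4 ✓
(3, 20, 14) → min 3  < 4 ✓
(20, 14, 16) → min 14
(14, 16, 18) → min 14
(16, 18, 10) → min 10
(18, 10, 14) → min 10
(10, 14, 0) → min 0  < 4 ✓
(14, 0, 8) → min 0  < 4 ✓
(0, 8, 8) → min 0  < 4 ✓
(8, 8, 10) → min 8
(8, 10, 17) → min 8
(10, 17, 15) → min 10
(17, 15, 18) → min 15
(15, 18, 15) → min 15
(18, 15, 20) → min 15
(15, 20, 6) → min 6
(20, 6, 3) → min 3  < 4 ✓
7 windows satisfy the condition.

7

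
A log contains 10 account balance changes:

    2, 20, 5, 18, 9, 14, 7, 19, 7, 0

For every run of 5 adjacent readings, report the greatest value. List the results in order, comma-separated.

(2, 20, 5, 18, 9) → max 20
(20, 5, 18, 9, 14) → max 20
(5, 18, 9, 14, 7) → max 18
(18, 9, 14, 7, 19) → max 19
(9, 14, 7, 19, 7) → max 19
(14, 7, 19, 7, 0) → max 19

20, 20, 18, 19, 19, 19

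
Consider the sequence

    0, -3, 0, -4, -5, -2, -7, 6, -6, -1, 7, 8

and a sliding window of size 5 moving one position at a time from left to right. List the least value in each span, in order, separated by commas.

-5, -5, -7, -7, -7, -7, -7, -6

Sliding a size-5 window across the 12 values:
0 -3 0 -4 -5 → min -5
-3 0 -4 -5 -2 → min -5
0 -4 -5 -2 -7 → min -7
-4 -5 -2 -7 6 → min -7
-5 -2 -7 6 -6 → min -7
-2 -7 6 -6 -1 → min -7
-7 6 -6 -1 7 → min -7
6 -6 -1 7 8 → min -6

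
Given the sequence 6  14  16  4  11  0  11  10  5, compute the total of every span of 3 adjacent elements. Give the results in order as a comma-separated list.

36, 34, 31, 15, 22, 21, 26

6 14 16 → sum 36
14 16 4 → sum 34
16 4 11 → sum 31
4 11 0 → sum 15
11 0 11 → sum 22
0 11 10 → sum 21
11 10 5 → sum 26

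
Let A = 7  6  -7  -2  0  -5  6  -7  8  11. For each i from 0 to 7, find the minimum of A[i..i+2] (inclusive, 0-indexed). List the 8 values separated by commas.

-7, -7, -7, -5, -5, -7, -7, -7

[7, 6, -7] → min -7
[6, -7, -2] → min -7
[-7, -2, 0] → min -7
[-2, 0, -5] → min -5
[0, -5, 6] → min -5
[-5, 6, -7] → min -7
[6, -7, 8] → min -7
[-7, 8, 11] → min -7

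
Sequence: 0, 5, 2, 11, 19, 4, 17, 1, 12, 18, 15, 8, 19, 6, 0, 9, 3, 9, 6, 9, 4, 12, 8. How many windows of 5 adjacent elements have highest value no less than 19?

10

0 5 2 11 19 → max 19  ≥ 19 ✓
5 2 11 19 4 → max 19  ≥ 19 ✓
2 11 19 4 17 → max 19  ≥ 19 ✓
11 19 4 17 1 → max 19  ≥ 19 ✓
19 4 17 1 12 → max 19  ≥ 19 ✓
4 17 1 12 18 → max 18
17 1 12 18 15 → max 18
1 12 18 15 8 → max 18
12 18 15 8 19 → max 19  ≥ 19 ✓
18 15 8 19 6 → max 19  ≥ 19 ✓
15 8 19 6 0 → max 19  ≥ 19 ✓
8 19 6 0 9 → max 19  ≥ 19 ✓
19 6 0 9 3 → max 19  ≥ 19 ✓
6 0 9 3 9 → max 9
0 9 3 9 6 → max 9
9 3 9 6 9 → max 9
3 9 6 9 4 → max 9
9 6 9 4 12 → max 12
6 9 4 12 8 → max 12
10 windows satisfy the condition.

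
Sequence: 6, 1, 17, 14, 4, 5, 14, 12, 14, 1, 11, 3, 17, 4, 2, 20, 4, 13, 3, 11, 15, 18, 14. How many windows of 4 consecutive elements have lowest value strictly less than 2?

[6, 1, 17, 14] → min 1  < 2 ✓
[1, 17, 14, 4] → min 1  < 2 ✓
[17, 14, 4, 5] → min 4
[14, 4, 5, 14] → min 4
[4, 5, 14, 12] → min 4
[5, 14, 12, 14] → min 5
[14, 12, 14, 1] → min 1  < 2 ✓
[12, 14, 1, 11] → min 1  < 2 ✓
[14, 1, 11, 3] → min 1  < 2 ✓
[1, 11, 3, 17] → min 1  < 2 ✓
[11, 3, 17, 4] → min 3
[3, 17, 4, 2] → min 2
[17, 4, 2, 20] → min 2
[4, 2, 20, 4] → min 2
[2, 20, 4, 13] → min 2
[20, 4, 13, 3] → min 3
[4, 13, 3, 11] → min 3
[13, 3, 11, 15] → min 3
[3, 11, 15, 18] → min 3
[11, 15, 18, 14] → min 11
6 windows satisfy the condition.

6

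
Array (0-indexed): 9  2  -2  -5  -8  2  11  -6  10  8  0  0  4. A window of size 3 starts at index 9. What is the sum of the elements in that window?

Elements at indices 9..11: 8, 0, 0
sum(8, 0, 0) = 8

8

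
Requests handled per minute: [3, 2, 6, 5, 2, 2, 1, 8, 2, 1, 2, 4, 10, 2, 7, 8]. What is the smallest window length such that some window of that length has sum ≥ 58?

add 3: running sum 3 < 58
add 2: running sum 5 < 58
add 6: running sum 11 < 58
add 5: running sum 16 < 58
add 2: running sum 18 < 58
add 2: running sum 20 < 58
add 1: running sum 21 < 58
add 8: running sum 29 < 58
add 2: running sum 31 < 58
add 1: running sum 32 < 58
add 2: running sum 34 < 58
add 4: running sum 38 < 58
add 10: running sum 48 < 58
add 2: running sum 50 < 58
add 7: running sum 57 < 58
end 15: [6, 5, 2, 2, 1, 8, 2, 1, 2, 4, 10, 2, 7, 8] sum 60, len 14
Shortest qualifying length: 14.

14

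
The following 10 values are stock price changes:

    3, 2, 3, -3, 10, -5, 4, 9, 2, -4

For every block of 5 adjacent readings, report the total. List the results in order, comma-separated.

3 2 3 -3 10 → sum 15
2 3 -3 10 -5 → sum 7
3 -3 10 -5 4 → sum 9
-3 10 -5 4 9 → sum 15
10 -5 4 9 2 → sum 20
-5 4 9 2 -4 → sum 6

15, 7, 9, 15, 20, 6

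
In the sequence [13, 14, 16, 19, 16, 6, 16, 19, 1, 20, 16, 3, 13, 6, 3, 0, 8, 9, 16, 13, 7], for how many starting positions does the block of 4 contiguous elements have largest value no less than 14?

13 14 16 19 → max 19  ≥ 14 ✓
14 16 19 16 → max 19  ≥ 14 ✓
16 19 16 6 → max 19  ≥ 14 ✓
19 16 6 16 → max 19  ≥ 14 ✓
16 6 16 19 → max 19  ≥ 14 ✓
6 16 19 1 → max 19  ≥ 14 ✓
16 19 1 20 → max 20  ≥ 14 ✓
19 1 20 16 → max 20  ≥ 14 ✓
1 20 16 3 → max 20  ≥ 14 ✓
20 16 3 13 → max 20  ≥ 14 ✓
16 3 13 6 → max 16  ≥ 14 ✓
3 13 6 3 → max 13
13 6 3 0 → max 13
6 3 0 8 → max 8
3 0 8 9 → max 9
0 8 9 16 → max 16  ≥ 14 ✓
8 9 16 13 → max 16  ≥ 14 ✓
9 16 13 7 → max 16  ≥ 14 ✓
14 windows satisfy the condition.

14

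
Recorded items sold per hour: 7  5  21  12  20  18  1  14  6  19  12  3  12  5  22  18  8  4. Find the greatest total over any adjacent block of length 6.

86

Window sums for each of the 13 positions:
[7, 5, 21, 12, 20, 18] → sum 83
[5, 21, 12, 20, 18, 1] → sum 77
[21, 12, 20, 18, 1, 14] → sum 86
[12, 20, 18, 1, 14, 6] → sum 71
[20, 18, 1, 14, 6, 19] → sum 78
[18, 1, 14, 6, 19, 12] → sum 70
[1, 14, 6, 19, 12, 3] → sum 55
[14, 6, 19, 12, 3, 12] → sum 66
[6, 19, 12, 3, 12, 5] → sum 57
[19, 12, 3, 12, 5, 22] → sum 73
[12, 3, 12, 5, 22, 18] → sum 72
[3, 12, 5, 22, 18, 8] → sum 68
[12, 5, 22, 18, 8, 4] → sum 69
Greatest of these is 86.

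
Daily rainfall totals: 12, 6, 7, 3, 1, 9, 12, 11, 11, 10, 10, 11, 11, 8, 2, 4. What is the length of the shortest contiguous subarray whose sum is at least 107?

Extend right; whenever the sum reaches 107, record the length and shrink from the left:
add 12: running sum 12 < 107
add 6: running sum 18 < 107
add 7: running sum 25 < 107
add 3: running sum 28 < 107
add 1: running sum 29 < 107
add 9: running sum 38 < 107
add 12: running sum 50 < 107
add 11: running sum 61 < 107
add 11: running sum 72 < 107
add 10: running sum 82 < 107
add 10: running sum 92 < 107
add 11: running sum 103 < 107
end 12: [12, 6, 7, 3, 1, 9, 12, 11, 11, 10, 10, 11, 11] sum 114, len 13
end 13: [6, 7, 3, 1, 9, 12, 11, 11, 10, 10, 11, 11, 8] sum 110, len 13
end 14: [6, 7, 3, 1, 9, 12, 11, 11, 10, 10, 11, 11, 8, 2] sum 112, len 14
end 15: [7, 3, 1, 9, 12, 11, 11, 10, 10, 11, 11, 8, 2, 4] sum 110, len 14
Shortest qualifying length: 13.

13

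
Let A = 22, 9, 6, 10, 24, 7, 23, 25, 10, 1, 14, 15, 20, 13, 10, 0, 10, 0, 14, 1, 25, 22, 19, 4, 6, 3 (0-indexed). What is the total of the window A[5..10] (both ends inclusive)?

Elements at indices 5..10: 7, 23, 25, 10, 1, 14
sum(7, 23, 25, 10, 1, 14) = 80

80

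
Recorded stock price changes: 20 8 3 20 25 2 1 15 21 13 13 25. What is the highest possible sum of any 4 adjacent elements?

72

Window sums for each of the 9 positions:
(20, 8, 3, 20) → sum 51
(8, 3, 20, 25) → sum 56
(3, 20, 25, 2) → sum 50
(20, 25, 2, 1) → sum 48
(25, 2, 1, 15) → sum 43
(2, 1, 15, 21) → sum 39
(1, 15, 21, 13) → sum 50
(15, 21, 13, 13) → sum 62
(21, 13, 13, 25) → sum 72
Highest of these is 72.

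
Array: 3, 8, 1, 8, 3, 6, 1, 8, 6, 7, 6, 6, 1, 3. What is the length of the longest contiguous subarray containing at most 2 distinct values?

[3] 1 distinct, len 1
[3, 8] 2 distinct, len 2
[8, 1] 2 distinct, len 2
[8, 1, 8] 2 distinct, len 3
[8, 3] 2 distinct, len 2
[3, 6] 2 distinct, len 2
[6, 1] 2 distinct, len 2
[1, 8] 2 distinct, len 2
[8, 6] 2 distinct, len 2
[6, 7] 2 distinct, len 2
[6, 7, 6] 2 distinct, len 3
[6, 7, 6, 6] 2 distinct, len 4
[6, 6, 1] 2 distinct, len 3
[1, 3] 2 distinct, len 2
Longest length with ≤2 distinct: 4.

4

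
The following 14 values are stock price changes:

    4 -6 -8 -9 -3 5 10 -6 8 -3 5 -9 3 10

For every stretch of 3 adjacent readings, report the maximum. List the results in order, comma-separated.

4, -6, -3, 5, 10, 10, 10, 8, 8, 5, 5, 10

[4, -6, -8] → max 4
[-6, -8, -9] → max -6
[-8, -9, -3] → max -3
[-9, -3, 5] → max 5
[-3, 5, 10] → max 10
[5, 10, -6] → max 10
[10, -6, 8] → max 10
[-6, 8, -3] → max 8
[8, -3, 5] → max 8
[-3, 5, -9] → max 5
[5, -9, 3] → max 5
[-9, 3, 10] → max 10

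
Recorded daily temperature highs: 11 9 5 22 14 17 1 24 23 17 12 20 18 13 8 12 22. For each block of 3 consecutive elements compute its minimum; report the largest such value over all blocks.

17

11 9 5 → min 5
9 5 22 → min 5
5 22 14 → min 5
22 14 17 → min 14
14 17 1 → min 1
17 1 24 → min 1
1 24 23 → min 1
24 23 17 → min 17
23 17 12 → min 12
17 12 20 → min 12
12 20 18 → min 12
20 18 13 → min 13
18 13 8 → min 8
13 8 12 → min 8
8 12 22 → min 8
Largest of these is 17.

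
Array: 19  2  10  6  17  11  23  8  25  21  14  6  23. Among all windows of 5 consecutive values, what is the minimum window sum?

46

[19, 2, 10, 6, 17] → sum 54
[2, 10, 6, 17, 11] → sum 46
[10, 6, 17, 11, 23] → sum 67
[6, 17, 11, 23, 8] → sum 65
[17, 11, 23, 8, 25] → sum 84
[11, 23, 8, 25, 21] → sum 88
[23, 8, 25, 21, 14] → sum 91
[8, 25, 21, 14, 6] → sum 74
[25, 21, 14, 6, 23] → sum 89
Minimum of these is 46.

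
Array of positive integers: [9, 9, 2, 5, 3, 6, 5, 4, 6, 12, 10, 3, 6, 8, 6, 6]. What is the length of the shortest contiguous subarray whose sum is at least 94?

15

add 9: running sum 9 < 94
add 9: running sum 18 < 94
add 2: running sum 20 < 94
add 5: running sum 25 < 94
add 3: running sum 28 < 94
add 6: running sum 34 < 94
add 5: running sum 39 < 94
add 4: running sum 43 < 94
add 6: running sum 49 < 94
add 12: running sum 61 < 94
add 10: running sum 71 < 94
add 3: running sum 74 < 94
add 6: running sum 80 < 94
add 8: running sum 88 < 94
end 14: [9, 9, 2, 5, 3, 6, 5, 4, 6, 12, 10, 3, 6, 8, 6] sum 94, len 15
end 15: [9, 9, 2, 5, 3, 6, 5, 4, 6, 12, 10, 3, 6, 8, 6, 6] sum 100, len 16
Shortest qualifying length: 15.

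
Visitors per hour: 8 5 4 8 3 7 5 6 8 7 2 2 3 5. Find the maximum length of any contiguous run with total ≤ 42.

8

Extend to the right; shrink from the left whenever the sum exceeds 42:
[8] sum 8 len 1
[8, 5] sum 13 len 2
[8, 5, 4] sum 17 len 3
[8, 5, 4, 8] sum 25 len 4
[8, 5, 4, 8, 3] sum 28 len 5
[8, 5, 4, 8, 3, 7] sum 35 len 6
[8, 5, 4, 8, 3, 7, 5] sum 40 len 7
[5, 4, 8, 3, 7, 5, 6] sum 38 len 7
[4, 8, 3, 7, 5, 6, 8] sum 41 len 7
[3, 7, 5, 6, 8, 7] sum 36 len 6
[3, 7, 5, 6, 8, 7, 2] sum 38 len 7
[3, 7, 5, 6, 8, 7, 2, 2] sum 40 len 8
[7, 5, 6, 8, 7, 2, 2, 3] sum 40 len 8
[5, 6, 8, 7, 2, 2, 3, 5] sum 38 len 8
Longest length seen: 8.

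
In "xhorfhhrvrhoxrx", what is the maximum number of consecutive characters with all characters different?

5

add x: [x] len 1
add h: [x, h] len 2
add o: [x, h, o] len 3
add r: [x, h, o, r] len 4
add f: [x, h, o, r, f] len 5
add h (repeat h, move left end past it): [o, r, f, h] len 4
add h (repeat h, move left end past it): [h] len 1
add r: [h, r] len 2
add v: [h, r, v] len 3
add r (repeat r, move left end past it): [v, r] len 2
add h: [v, r, h] len 3
add o: [v, r, h, o] len 4
add x: [v, r, h, o, x] len 5
add r (repeat r, move left end past it): [h, o, x, r] len 4
add x (repeat x, move left end past it): [r, x] len 2
Longest all-distinct length: 5.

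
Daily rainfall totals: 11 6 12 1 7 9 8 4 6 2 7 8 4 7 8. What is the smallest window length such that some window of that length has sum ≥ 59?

add 11: running sum 11 < 59
add 6: running sum 17 < 59
add 12: running sum 29 < 59
add 1: running sum 30 < 59
add 7: running sum 37 < 59
add 9: running sum 46 < 59
add 8: running sum 54 < 59
add 4: running sum 58 < 59
end 8: [11, 6, 12, 1, 7, 9, 8, 4, 6] sum 64, len 9
end 9: [11, 6, 12, 1, 7, 9, 8, 4, 6, 2] sum 66, len 10
end 10: [6, 12, 1, 7, 9, 8, 4, 6, 2, 7] sum 62, len 10
end 11: [12, 1, 7, 9, 8, 4, 6, 2, 7, 8] sum 64, len 10
end 12: [12, 1, 7, 9, 8, 4, 6, 2, 7, 8, 4] sum 68, len 11
end 13: [7, 9, 8, 4, 6, 2, 7, 8, 4, 7] sum 62, len 10
end 14: [9, 8, 4, 6, 2, 7, 8, 4, 7, 8] sum 63, len 10
Shortest qualifying length: 9.

9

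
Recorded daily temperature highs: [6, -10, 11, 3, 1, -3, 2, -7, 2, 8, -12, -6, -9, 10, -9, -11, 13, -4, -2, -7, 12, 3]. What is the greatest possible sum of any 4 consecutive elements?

12

(6, -10, 11, 3) → sum 10
(-10, 11, 3, 1) → sum 5
(11, 3, 1, -3) → sum 12
(3, 1, -3, 2) → sum 3
(1, -3, 2, -7) → sum -7
(-3, 2, -7, 2) → sum -6
(2, -7, 2, 8) → sum 5
(-7, 2, 8, -12) → sum -9
(2, 8, -12, -6) → sum -8
(8, -12, -6, -9) → sum -19
(-12, -6, -9, 10) → sum -17
(-6, -9, 10, -9) → sum -14
(-9, 10, -9, -11) → sum -19
(10, -9, -11, 13) → sum 3
(-9, -11, 13, -4) → sum -11
(-11, 13, -4, -2) → sum -4
(13, -4, -2, -7) → sum 0
(-4, -2, -7, 12) → sum -1
(-2, -7, 12, 3) → sum 6
Greatest of these is 12.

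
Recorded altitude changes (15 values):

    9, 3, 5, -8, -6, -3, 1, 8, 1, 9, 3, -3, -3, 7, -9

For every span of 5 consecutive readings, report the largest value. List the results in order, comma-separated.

9, 5, 5, 8, 8, 9, 9, 9, 9, 9, 7

(9, 3, 5, -8, -6) → max 9
(3, 5, -8, -6, -3) → max 5
(5, -8, -6, -3, 1) → max 5
(-8, -6, -3, 1, 8) → max 8
(-6, -3, 1, 8, 1) → max 8
(-3, 1, 8, 1, 9) → max 9
(1, 8, 1, 9, 3) → max 9
(8, 1, 9, 3, -3) → max 9
(1, 9, 3, -3, -3) → max 9
(9, 3, -3, -3, 7) → max 9
(3, -3, -3, 7, -9) → max 7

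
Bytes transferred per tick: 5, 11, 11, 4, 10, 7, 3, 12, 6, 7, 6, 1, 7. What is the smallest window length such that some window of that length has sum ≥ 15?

2

add 5: running sum 5 < 15
end 1: [5, 11] sum 16, len 2
end 2: [11, 11] sum 22, len 2
end 3: [11, 4] sum 15, len 2
end 4: [11, 4, 10] sum 25, len 3
end 5: [10, 7] sum 17, len 2
end 6: [10, 7, 3] sum 20, len 3
end 7: [3, 12] sum 15, len 2
end 8: [12, 6] sum 18, len 2
end 9: [12, 6, 7] sum 25, len 3
end 10: [6, 7, 6] sum 19, len 3
end 11: [6, 7, 6, 1] sum 20, len 4
end 12: [7, 6, 1, 7] sum 21, len 4
Shortest qualifying length: 2.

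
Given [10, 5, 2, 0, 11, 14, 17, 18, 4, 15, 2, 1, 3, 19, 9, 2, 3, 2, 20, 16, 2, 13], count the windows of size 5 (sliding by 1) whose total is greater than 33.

10 5 2 0 11 → sum 28
5 2 0 11 14 → sum 32
2 0 11 14 17 → sum 44  > 33 ✓
0 11 14 17 18 → sum 60  > 33 ✓
11 14 17 18 4 → sum 64  > 33 ✓
14 17 18 4 15 → sum 68  > 33 ✓
17 18 4 15 2 → sum 56  > 33 ✓
18 4 15 2 1 → sum 40  > 33 ✓
4 15 2 1 3 → sum 25
15 2 1 3 19 → sum 40  > 33 ✓
2 1 3 19 9 → sum 34  > 33 ✓
1 3 19 9 2 → sum 34  > 33 ✓
3 19 9 2 3 → sum 36  > 33 ✓
19 9 2 3 2 → sum 35  > 33 ✓
9 2 3 2 20 → sum 36  > 33 ✓
2 3 2 20 16 → sum 43  > 33 ✓
3 2 20 16 2 → sum 43  > 33 ✓
2 20 16 2 13 → sum 53  > 33 ✓
15 windows satisfy the condition.

15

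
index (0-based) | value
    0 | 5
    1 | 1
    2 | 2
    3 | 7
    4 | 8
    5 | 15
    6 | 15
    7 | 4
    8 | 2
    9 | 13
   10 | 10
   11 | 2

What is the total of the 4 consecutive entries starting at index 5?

36

Elements at indices 5..8: 15, 15, 4, 2
sum(15, 15, 4, 2) = 36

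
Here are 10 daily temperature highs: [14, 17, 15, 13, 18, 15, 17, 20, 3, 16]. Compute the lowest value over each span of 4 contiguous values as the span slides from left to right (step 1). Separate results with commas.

13, 13, 13, 13, 15, 3, 3

14 17 15 13 → min 13
17 15 13 18 → min 13
15 13 18 15 → min 13
13 18 15 17 → min 13
18 15 17 20 → min 15
15 17 20 3 → min 3
17 20 3 16 → min 3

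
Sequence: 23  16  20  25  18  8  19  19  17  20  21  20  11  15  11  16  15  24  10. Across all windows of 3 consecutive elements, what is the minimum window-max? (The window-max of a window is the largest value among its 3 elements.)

[23, 16, 20] → max 23
[16, 20, 25] → max 25
[20, 25, 18] → max 25
[25, 18, 8] → max 25
[18, 8, 19] → max 19
[8, 19, 19] → max 19
[19, 19, 17] → max 19
[19, 17, 20] → max 20
[17, 20, 21] → max 21
[20, 21, 20] → max 21
[21, 20, 11] → max 21
[20, 11, 15] → max 20
[11, 15, 11] → max 15
[15, 11, 16] → max 16
[11, 16, 15] → max 16
[16, 15, 24] → max 24
[15, 24, 10] → max 24
Minimum of these is 15.

15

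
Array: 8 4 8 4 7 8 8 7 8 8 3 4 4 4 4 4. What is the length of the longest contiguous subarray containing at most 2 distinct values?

add 8: window [8] (1 distinct), len 1
add 4: window [8, 4] (2 distinct), len 2
add 8: window [8, 4, 8] (2 distinct), len 3
add 4: window [8, 4, 8, 4] (2 distinct), len 4
add 7: window [4, 7] (2 distinct), len 2
add 8: window [7, 8] (2 distinct), len 2
add 8: window [7, 8, 8] (2 distinct), len 3
add 7: window [7, 8, 8, 7] (2 distinct), len 4
add 8: window [7, 8, 8, 7, 8] (2 distinct), len 5
add 8: window [7, 8, 8, 7, 8, 8] (2 distinct), len 6
add 3: window [8, 8, 3] (2 distinct), len 3
add 4: window [3, 4] (2 distinct), len 2
add 4: window [3, 4, 4] (2 distinct), len 3
add 4: window [3, 4, 4, 4] (2 distinct), len 4
add 4: window [3, 4, 4, 4, 4] (2 distinct), len 5
add 4: window [3, 4, 4, 4, 4, 4] (2 distinct), len 6
Longest length with ≤2 distinct: 6.

6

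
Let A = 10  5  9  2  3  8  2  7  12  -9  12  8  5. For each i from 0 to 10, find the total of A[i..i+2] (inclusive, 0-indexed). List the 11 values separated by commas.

24, 16, 14, 13, 13, 17, 21, 10, 15, 11, 25

[10, 5, 9] → sum 24
[5, 9, 2] → sum 16
[9, 2, 3] → sum 14
[2, 3, 8] → sum 13
[3, 8, 2] → sum 13
[8, 2, 7] → sum 17
[2, 7, 12] → sum 21
[7, 12, -9] → sum 10
[12, -9, 12] → sum 15
[-9, 12, 8] → sum 11
[12, 8, 5] → sum 25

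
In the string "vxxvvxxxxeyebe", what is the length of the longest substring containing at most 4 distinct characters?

12

add v: window [v] (1 distinct), len 1
add x: window [v, x] (2 distinct), len 2
add x: window [v, x, x] (2 distinct), len 3
add v: window [v, x, x, v] (2 distinct), len 4
add v: window [v, x, x, v, v] (2 distinct), len 5
add x: window [v, x, x, v, v, x] (2 distinct), len 6
add x: window [v, x, x, v, v, x, x] (2 distinct), len 7
add x: window [v, x, x, v, v, x, x, x] (2 distinct), len 8
add x: window [v, x, x, v, v, x, x, x, x] (2 distinct), len 9
add e: window [v, x, x, v, v, x, x, x, x, e] (3 distinct), len 10
add y: window [v, x, x, v, v, x, x, x, x, e, y] (4 distinct), len 11
add e: window [v, x, x, v, v, x, x, x, x, e, y, e] (4 distinct), len 12
add b: window [x, x, x, x, e, y, e, b] (4 distinct), len 8
add e: window [x, x, x, x, e, y, e, b, e] (4 distinct), len 9
Longest length with ≤4 distinct: 12.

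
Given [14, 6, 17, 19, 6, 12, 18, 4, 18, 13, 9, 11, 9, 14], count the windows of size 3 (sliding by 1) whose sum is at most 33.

2

[14, 6, 17] → sum 37
[6, 17, 19] → sum 42
[17, 19, 6] → sum 42
[19, 6, 12] → sum 37
[6, 12, 18] → sum 36
[12, 18, 4] → sum 34
[18, 4, 18] → sum 40
[4, 18, 13] → sum 35
[18, 13, 9] → sum 40
[13, 9, 11] → sum 33  ≤ 33 ✓
[9, 11, 9] → sum 29  ≤ 33 ✓
[11, 9, 14] → sum 34
2 windows satisfy the condition.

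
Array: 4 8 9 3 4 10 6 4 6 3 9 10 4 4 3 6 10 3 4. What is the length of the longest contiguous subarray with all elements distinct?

add 4: [4] len 1
add 8: [4, 8] len 2
add 9: [4, 8, 9] len 3
add 3: [4, 8, 9, 3] len 4
add 4 (repeat 4, move left end past it): [8, 9, 3, 4] len 4
add 10: [8, 9, 3, 4, 10] len 5
add 6: [8, 9, 3, 4, 10, 6] len 6
add 4 (repeat 4, move left end past it): [10, 6, 4] len 3
add 6 (repeat 6, move left end past it): [4, 6] len 2
add 3: [4, 6, 3] len 3
add 9: [4, 6, 3, 9] len 4
add 10: [4, 6, 3, 9, 10] len 5
add 4 (repeat 4, move left end past it): [6, 3, 9, 10, 4] len 5
add 4 (repeat 4, move left end past it): [4] len 1
add 3: [4, 3] len 2
add 6: [4, 3, 6] len 3
add 10: [4, 3, 6, 10] len 4
add 3 (repeat 3, move left end past it): [6, 10, 3] len 3
add 4: [6, 10, 3, 4] len 4
Longest all-distinct length: 6.

6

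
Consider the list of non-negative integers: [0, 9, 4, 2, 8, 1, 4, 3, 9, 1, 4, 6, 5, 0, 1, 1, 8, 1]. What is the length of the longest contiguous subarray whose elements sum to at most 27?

9

Extend to the right; shrink from the left whenever the sum exceeds 27:
add 0: [0] sum 0, len 1
add 9: [0, 9] sum 9, len 2
add 4: [0, 9, 4] sum 13, len 3
add 2: [0, 9, 4, 2] sum 15, len 4
add 8: [0, 9, 4, 2, 8] sum 23, len 5
add 1: [0, 9, 4, 2, 8, 1] sum 24, len 6
add 4: [4, 2, 8, 1, 4] sum 19, len 5
add 3: [4, 2, 8, 1, 4, 3] sum 22, len 6
add 9: [2, 8, 1, 4, 3, 9] sum 27, len 6
add 1: [8, 1, 4, 3, 9, 1] sum 26, len 6
add 4: [1, 4, 3, 9, 1, 4] sum 22, len 6
add 6: [4, 3, 9, 1, 4, 6] sum 27, len 6
add 5: [9, 1, 4, 6, 5] sum 25, len 5
add 0: [9, 1, 4, 6, 5, 0] sum 25, len 6
add 1: [9, 1, 4, 6, 5, 0, 1] sum 26, len 7
add 1: [9, 1, 4, 6, 5, 0, 1, 1] sum 27, len 8
add 8: [1, 4, 6, 5, 0, 1, 1, 8] sum 26, len 8
add 1: [1, 4, 6, 5, 0, 1, 1, 8, 1] sum 27, len 9
Longest length seen: 9.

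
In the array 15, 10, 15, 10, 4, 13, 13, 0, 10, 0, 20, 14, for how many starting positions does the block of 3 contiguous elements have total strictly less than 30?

5

(15, 10, 15) → sum 40
(10, 15, 10) → sum 35
(15, 10, 4) → sum 29  < 30 ✓
(10, 4, 13) → sum 27  < 30 ✓
(4, 13, 13) → sum 30
(13, 13, 0) → sum 26  < 30 ✓
(13, 0, 10) → sum 23  < 30 ✓
(0, 10, 0) → sum 10  < 30 ✓
(10, 0, 20) → sum 30
(0, 20, 14) → sum 34
5 windows satisfy the condition.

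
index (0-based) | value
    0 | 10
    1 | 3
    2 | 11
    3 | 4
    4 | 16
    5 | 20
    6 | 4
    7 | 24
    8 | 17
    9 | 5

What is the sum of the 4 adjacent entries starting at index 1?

Elements at indices 1..4: 3, 11, 4, 16
sum(3, 11, 4, 16) = 34

34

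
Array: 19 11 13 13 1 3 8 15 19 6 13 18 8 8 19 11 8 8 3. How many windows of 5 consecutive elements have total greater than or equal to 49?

11

19 11 13 13 1 → sum 57  ≥ 49 ✓
11 13 13 1 3 → sum 41
13 13 1 3 8 → sum 38
13 1 3 8 15 → sum 40
1 3 8 15 19 → sum 46
3 8 15 19 6 → sum 51  ≥ 49 ✓
8 15 19 6 13 → sum 61  ≥ 49 ✓
15 19 6 13 18 → sum 71  ≥ 49 ✓
19 6 13 18 8 → sum 64  ≥ 49 ✓
6 13 18 8 8 → sum 53  ≥ 49 ✓
13 18 8 8 19 → sum 66  ≥ 49 ✓
18 8 8 19 11 → sum 64  ≥ 49 ✓
8 8 19 11 8 → sum 54  ≥ 49 ✓
8 19 11 8 8 → sum 54  ≥ 49 ✓
19 11 8 8 3 → sum 49  ≥ 49 ✓
11 windows satisfy the condition.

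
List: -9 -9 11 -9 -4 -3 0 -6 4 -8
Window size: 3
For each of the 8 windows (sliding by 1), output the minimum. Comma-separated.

(-9, -9, 11) → min -9
(-9, 11, -9) → min -9
(11, -9, -4) → min -9
(-9, -4, -3) → min -9
(-4, -3, 0) → min -4
(-3, 0, -6) → min -6
(0, -6, 4) → min -6
(-6, 4, -8) → min -8

-9, -9, -9, -9, -4, -6, -6, -8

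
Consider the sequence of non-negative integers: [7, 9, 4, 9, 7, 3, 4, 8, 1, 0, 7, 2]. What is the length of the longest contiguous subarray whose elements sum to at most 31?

7

→ 7: sum 7, len 1
→ 9: sum 16, len 2
→ 4: sum 20, len 3
→ 9: sum 29, len 4
→ 7 (dropped 7): sum 29, len 4
→ 3 (dropped 9): sum 23, len 4
→ 4: sum 27, len 5
→ 8 (dropped 4): sum 31, len 5
→ 1 (dropped 9): sum 23, len 5
→ 0: sum 23, len 6
→ 7: sum 30, len 7
→ 2 (dropped 7): sum 25, len 7
Longest length seen: 7.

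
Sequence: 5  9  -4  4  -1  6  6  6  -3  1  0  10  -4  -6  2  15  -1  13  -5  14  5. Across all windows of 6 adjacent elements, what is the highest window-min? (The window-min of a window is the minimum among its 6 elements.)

5 9 -4 4 -1 6 → min -4
9 -4 4 -1 6 6 → min -4
-4 4 -1 6 6 6 → min -4
4 -1 6 6 6 -3 → min -3
-1 6 6 6 -3 1 → min -3
6 6 6 -3 1 0 → min -3
6 6 -3 1 0 10 → min -3
6 -3 1 0 10 -4 → min -4
-3 1 0 10 -4 -6 → min -6
1 0 10 -4 -6 2 → min -6
0 10 -4 -6 2 15 → min -6
10 -4 -6 2 15 -1 → min -6
-4 -6 2 15 -1 13 → min -6
-6 2 15 -1 13 -5 → min -6
2 15 -1 13 -5 14 → min -5
15 -1 13 -5 14 5 → min -5
Highest of these is -3.

-3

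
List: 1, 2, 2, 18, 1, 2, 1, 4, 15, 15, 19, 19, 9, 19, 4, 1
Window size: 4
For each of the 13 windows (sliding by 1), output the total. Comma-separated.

Sliding a size-4 window across the 16 values:
1 2 2 18 → sum 23
2 2 18 1 → sum 23
2 18 1 2 → sum 23
18 1 2 1 → sum 22
1 2 1 4 → sum 8
2 1 4 15 → sum 22
1 4 15 15 → sum 35
4 15 15 19 → sum 53
15 15 19 19 → sum 68
15 19 19 9 → sum 62
19 19 9 19 → sum 66
19 9 19 4 → sum 51
9 19 4 1 → sum 33

23, 23, 23, 22, 8, 22, 35, 53, 68, 62, 66, 51, 33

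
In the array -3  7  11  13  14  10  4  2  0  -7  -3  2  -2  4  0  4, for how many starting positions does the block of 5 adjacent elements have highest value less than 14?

7

(-3, 7, 11, 13, 14) → max 14
(7, 11, 13, 14, 10) → max 14
(11, 13, 14, 10, 4) → max 14
(13, 14, 10, 4, 2) → max 14
(14, 10, 4, 2, 0) → max 14
(10, 4, 2, 0, -7) → max 10  < 14 ✓
(4, 2, 0, -7, -3) → max 4  < 14 ✓
(2, 0, -7, -3, 2) → max 2  < 14 ✓
(0, -7, -3, 2, -2) → max 2  < 14 ✓
(-7, -3, 2, -2, 4) → max 4  < 14 ✓
(-3, 2, -2, 4, 0) → max 4  < 14 ✓
(2, -2, 4, 0, 4) → max 4  < 14 ✓
7 windows satisfy the condition.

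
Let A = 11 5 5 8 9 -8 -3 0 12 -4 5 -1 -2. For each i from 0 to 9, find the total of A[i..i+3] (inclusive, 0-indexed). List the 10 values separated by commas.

29, 27, 14, 6, -2, 1, 5, 13, 12, -2

11 5 5 8 → sum 29
5 5 8 9 → sum 27
5 8 9 -8 → sum 14
8 9 -8 -3 → sum 6
9 -8 -3 0 → sum -2
-8 -3 0 12 → sum 1
-3 0 12 -4 → sum 5
0 12 -4 5 → sum 13
12 -4 5 -1 → sum 12
-4 5 -1 -2 → sum -2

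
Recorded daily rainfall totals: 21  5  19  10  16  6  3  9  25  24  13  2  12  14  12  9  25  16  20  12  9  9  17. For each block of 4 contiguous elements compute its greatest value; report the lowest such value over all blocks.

14

Window maxs for each of the 20 positions:
[21, 5, 19, 10] → max 21
[5, 19, 10, 16] → max 19
[19, 10, 16, 6] → max 19
[10, 16, 6, 3] → max 16
[16, 6, 3, 9] → max 16
[6, 3, 9, 25] → max 25
[3, 9, 25, 24] → max 25
[9, 25, 24, 13] → max 25
[25, 24, 13, 2] → max 25
[24, 13, 2, 12] → max 24
[13, 2, 12, 14] → max 14
[2, 12, 14, 12] → max 14
[12, 14, 12, 9] → max 14
[14, 12, 9, 25] → max 25
[12, 9, 25, 16] → max 25
[9, 25, 16, 20] → max 25
[25, 16, 20, 12] → max 25
[16, 20, 12, 9] → max 20
[20, 12, 9, 9] → max 20
[12, 9, 9, 17] → max 17
Lowest of these is 14.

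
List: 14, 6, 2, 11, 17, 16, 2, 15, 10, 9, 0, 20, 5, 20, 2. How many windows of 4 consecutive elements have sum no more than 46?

10

(14, 6, 2, 11) → sum 33  ≤ 46 ✓
(6, 2, 11, 17) → sum 36  ≤ 46 ✓
(2, 11, 17, 16) → sum 46  ≤ 46 ✓
(11, 17, 16, 2) → sum 46  ≤ 46 ✓
(17, 16, 2, 15) → sum 50
(16, 2, 15, 10) → sum 43  ≤ 46 ✓
(2, 15, 10, 9) → sum 36  ≤ 46 ✓
(15, 10, 9, 0) → sum 34  ≤ 46 ✓
(10, 9, 0, 20) → sum 39  ≤ 46 ✓
(9, 0, 20, 5) → sum 34  ≤ 46 ✓
(0, 20, 5, 20) → sum 45  ≤ 46 ✓
(20, 5, 20, 2) → sum 47
10 windows satisfy the condition.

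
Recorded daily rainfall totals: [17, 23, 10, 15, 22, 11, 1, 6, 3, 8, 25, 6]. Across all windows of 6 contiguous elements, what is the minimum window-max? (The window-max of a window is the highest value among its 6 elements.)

22

(17, 23, 10, 15, 22, 11) → max 23
(23, 10, 15, 22, 11, 1) → max 23
(10, 15, 22, 11, 1, 6) → max 22
(15, 22, 11, 1, 6, 3) → max 22
(22, 11, 1, 6, 3, 8) → max 22
(11, 1, 6, 3, 8, 25) → max 25
(1, 6, 3, 8, 25, 6) → max 25
Minimum of these is 22.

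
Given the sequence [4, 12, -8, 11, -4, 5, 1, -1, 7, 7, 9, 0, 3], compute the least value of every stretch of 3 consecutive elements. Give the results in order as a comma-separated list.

Sliding a size-3 window across the 13 values:
(4, 12, -8) → min -8
(12, -8, 11) → min -8
(-8, 11, -4) → min -8
(11, -4, 5) → min -4
(-4, 5, 1) → min -4
(5, 1, -1) → min -1
(1, -1, 7) → min -1
(-1, 7, 7) → min -1
(7, 7, 9) → min 7
(7, 9, 0) → min 0
(9, 0, 3) → min 0

-8, -8, -8, -4, -4, -1, -1, -1, 7, 0, 0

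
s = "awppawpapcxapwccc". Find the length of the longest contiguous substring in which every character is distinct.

[a] len 1
[a, w] len 2
[a, w, p] len 3
[p] len 1
[p, a] len 2
[p, a, w] len 3
[a, w, p] len 3
[w, p, a] len 3
[a, p] len 2
[a, p, c] len 3
[a, p, c, x] len 4
[p, c, x, a] len 4
[c, x, a, p] len 4
[c, x, a, p, w] len 5
[x, a, p, w, c] len 5
[c] len 1
[c] len 1
Longest all-distinct length: 5.

5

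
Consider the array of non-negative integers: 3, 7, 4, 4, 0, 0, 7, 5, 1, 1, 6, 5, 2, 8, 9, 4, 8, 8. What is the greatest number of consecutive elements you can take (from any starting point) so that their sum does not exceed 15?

6

→ 3: sum 3, len 1
→ 7: sum 10, len 2
→ 4: sum 14, len 3
→ 4 (dropped 3): sum 15, len 3
→ 0: sum 15, len 4
→ 0: sum 15, len 5
→ 7 (dropped 7): sum 15, len 5
→ 5 (dropped 4, 4): sum 12, len 4
→ 1: sum 13, len 5
→ 1: sum 14, len 6
→ 6 (dropped 0, 0, 7): sum 13, len 4
→ 5 (dropped 5): sum 13, len 4
→ 2: sum 15, len 5
→ 8 (dropped 1, 1, 6): sum 15, len 3
→ 9 (dropped 5, 2, 8): sum 9, len 1
→ 4: sum 13, len 2
→ 8 (dropped 9): sum 12, len 2
→ 8 (dropped 4, 8): sum 8, len 1
Longest length seen: 6.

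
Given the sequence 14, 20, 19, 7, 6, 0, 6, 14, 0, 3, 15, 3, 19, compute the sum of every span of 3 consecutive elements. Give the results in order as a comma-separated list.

(14, 20, 19) → sum 53
(20, 19, 7) → sum 46
(19, 7, 6) → sum 32
(7, 6, 0) → sum 13
(6, 0, 6) → sum 12
(0, 6, 14) → sum 20
(6, 14, 0) → sum 20
(14, 0, 3) → sum 17
(0, 3, 15) → sum 18
(3, 15, 3) → sum 21
(15, 3, 19) → sum 37

53, 46, 32, 13, 12, 20, 20, 17, 18, 21, 37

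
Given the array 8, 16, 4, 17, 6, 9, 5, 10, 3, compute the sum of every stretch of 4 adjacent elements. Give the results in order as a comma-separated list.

45, 43, 36, 37, 30, 27

(8, 16, 4, 17) → sum 45
(16, 4, 17, 6) → sum 43
(4, 17, 6, 9) → sum 36
(17, 6, 9, 5) → sum 37
(6, 9, 5, 10) → sum 30
(9, 5, 10, 3) → sum 27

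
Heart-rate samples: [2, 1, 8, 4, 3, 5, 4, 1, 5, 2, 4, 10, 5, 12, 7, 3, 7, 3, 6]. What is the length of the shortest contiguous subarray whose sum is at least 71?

add 2: running sum 2 < 71
add 1: running sum 3 < 71
add 8: running sum 11 < 71
add 4: running sum 15 < 71
add 3: running sum 18 < 71
add 5: running sum 23 < 71
add 4: running sum 27 < 71
add 1: running sum 28 < 71
add 5: running sum 33 < 71
add 2: running sum 35 < 71
add 4: running sum 39 < 71
add 10: running sum 49 < 71
add 5: running sum 54 < 71
add 12: running sum 66 < 71
add 7: shortest ending here [1, 8, 4, 3, 5, 4, 1, 5, 2, 4, 10, 5, 12, 7] sum 71, len 14
add 3: shortest ending here [8, 4, 3, 5, 4, 1, 5, 2, 4, 10, 5, 12, 7, 3] sum 73, len 14
add 7: shortest ending here [4, 3, 5, 4, 1, 5, 2, 4, 10, 5, 12, 7, 3, 7] sum 72, len 14
add 3: shortest ending here [3, 5, 4, 1, 5, 2, 4, 10, 5, 12, 7, 3, 7, 3] sum 71, len 14
add 6: shortest ending here [5, 4, 1, 5, 2, 4, 10, 5, 12, 7, 3, 7, 3, 6] sum 74, len 14
Shortest qualifying length: 14.

14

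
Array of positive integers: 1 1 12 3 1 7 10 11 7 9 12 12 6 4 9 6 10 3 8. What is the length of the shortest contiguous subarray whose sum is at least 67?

add 1: running sum 1 < 67
add 1: running sum 2 < 67
add 12: running sum 14 < 67
add 3: running sum 17 < 67
add 1: running sum 18 < 67
add 7: running sum 25 < 67
add 10: running sum 35 < 67
add 11: running sum 46 < 67
add 7: running sum 53 < 67
add 9: running sum 62 < 67
add 12: shortest ending here [12, 3, 1, 7, 10, 11, 7, 9, 12] sum 72, len 9
add 12: shortest ending here [7, 10, 11, 7, 9, 12, 12] sum 68, len 7
add 6: shortest ending here [10, 11, 7, 9, 12, 12, 6] sum 67, len 7
add 4: shortest ending here [10, 11, 7, 9, 12, 12, 6, 4] sum 71, len 8
add 9: shortest ending here [11, 7, 9, 12, 12, 6, 4, 9] sum 70, len 8
add 6: shortest ending here [11, 7, 9, 12, 12, 6, 4, 9, 6] sum 76, len 9
add 10: shortest ending here [9, 12, 12, 6, 4, 9, 6, 10] sum 68, len 8
add 3: shortest ending here [9, 12, 12, 6, 4, 9, 6, 10, 3] sum 71, len 9
add 8: shortest ending here [12, 12, 6, 4, 9, 6, 10, 3, 8] sum 70, len 9
Shortest qualifying length: 7.

7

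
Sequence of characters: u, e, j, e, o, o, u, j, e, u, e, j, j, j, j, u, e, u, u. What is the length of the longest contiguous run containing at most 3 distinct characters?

Extend right; when distinct count exceeds 3, shrink from the left:
[u] 1 distinct, len 1
[u, e] 2 distinct, len 2
[u, e, j] 3 distinct, len 3
[u, e, j, e] 3 distinct, len 4
[e, j, e, o] 3 distinct, len 4
[e, j, e, o, o] 3 distinct, len 5
[e, o, o, u] 3 distinct, len 4
[o, o, u, j] 3 distinct, len 4
[u, j, e] 3 distinct, len 3
[u, j, e, u] 3 distinct, len 4
[u, j, e, u, e] 3 distinct, len 5
[u, j, e, u, e, j] 3 distinct, len 6
[u, j, e, u, e, j, j] 3 distinct, len 7
[u, j, e, u, e, j, j, j] 3 distinct, len 8
[u, j, e, u, e, j, j, j, j] 3 distinct, len 9
[u, j, e, u, e, j, j, j, j, u] 3 distinct, len 10
[u, j, e, u, e, j, j, j, j, u, e] 3 distinct, len 11
[u, j, e, u, e, j, j, j, j, u, e, u] 3 distinct, len 12
[u, j, e, u, e, j, j, j, j, u, e, u, u] 3 distinct, len 13
Longest length with ≤3 distinct: 13.

13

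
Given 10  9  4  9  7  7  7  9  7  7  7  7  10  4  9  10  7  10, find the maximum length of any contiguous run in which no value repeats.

add 10: [10] len 1
add 9: [10, 9] len 2
add 4: [10, 9, 4] len 3
add 9 (repeat 9, move left end past it): [4, 9] len 2
add 7: [4, 9, 7] len 3
add 7 (repeat 7, move left end past it): [7] len 1
add 7 (repeat 7, move left end past it): [7] len 1
add 9: [7, 9] len 2
add 7 (repeat 7, move left end past it): [9, 7] len 2
add 7 (repeat 7, move left end past it): [7] len 1
add 7 (repeat 7, move left end past it): [7] len 1
add 7 (repeat 7, move left end past it): [7] len 1
add 10: [7, 10] len 2
add 4: [7, 10, 4] len 3
add 9: [7, 10, 4, 9] len 4
add 10 (repeat 10, move left end past it): [4, 9, 10] len 3
add 7: [4, 9, 10, 7] len 4
add 10 (repeat 10, move left end past it): [7, 10] len 2
Longest all-distinct length: 4.

4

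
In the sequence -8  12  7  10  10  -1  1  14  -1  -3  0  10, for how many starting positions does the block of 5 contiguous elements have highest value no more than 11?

1

(-8, 12, 7, 10, 10) → max 12
(12, 7, 10, 10, -1) → max 12
(7, 10, 10, -1, 1) → max 10  ≤ 11 ✓
(10, 10, -1, 1, 14) → max 14
(10, -1, 1, 14, -1) → max 14
(-1, 1, 14, -1, -3) → max 14
(1, 14, -1, -3, 0) → max 14
(14, -1, -3, 0, 10) → max 14
1 window satisfy the condition.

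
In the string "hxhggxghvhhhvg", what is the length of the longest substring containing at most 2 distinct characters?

6

add h: window [h] (1 distinct), len 1
add x: window [h, x] (2 distinct), len 2
add h: window [h, x, h] (2 distinct), len 3
add g: window [h, g] (2 distinct), len 2
add g: window [h, g, g] (2 distinct), len 3
add x: window [g, g, x] (2 distinct), len 3
add g: window [g, g, x, g] (2 distinct), len 4
add h: window [g, h] (2 distinct), len 2
add v: window [h, v] (2 distinct), len 2
add h: window [h, v, h] (2 distinct), len 3
add h: window [h, v, h, h] (2 distinct), len 4
add h: window [h, v, h, h, h] (2 distinct), len 5
add v: window [h, v, h, h, h, v] (2 distinct), len 6
add g: window [v, g] (2 distinct), len 2
Longest length with ≤2 distinct: 6.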